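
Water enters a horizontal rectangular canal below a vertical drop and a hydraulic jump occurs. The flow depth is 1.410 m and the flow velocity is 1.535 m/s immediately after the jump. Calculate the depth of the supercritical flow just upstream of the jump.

y₁ = 0.3787 m

Fr₂ = V₂/√(g·y₂) = 1.535/√(9.81×1.410) = 0.4127.
Since the conjugate-depth ratio holds either way, y₁/y₂ = ½[√(1 + 8Fr₂²) − 1] = ½[√2.3628 − 1] = 0.2686.
y₁ = 0.2686 × 1.410 = 0.3787 m.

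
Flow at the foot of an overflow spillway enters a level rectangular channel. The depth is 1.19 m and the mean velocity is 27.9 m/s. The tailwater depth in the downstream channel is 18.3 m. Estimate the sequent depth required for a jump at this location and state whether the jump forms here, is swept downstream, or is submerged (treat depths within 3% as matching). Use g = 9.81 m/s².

y₂ = 13.2 m; the jump is submerged

Fr₁ = V₁/√(g·y₁) = 27.9/√(9.81×1.19) = 8.17.
Conjugate-depth relation: y₂/y₁ = ½[√(1 + 8Fr₁²) − 1] = ½[√534.4 − 1] = 11.1.
y₂ = 11.1 × 1.19 = 13.2 m.
Tailwater y_tw = 18.3 m: y_tw > y₂, so the jump is submerged.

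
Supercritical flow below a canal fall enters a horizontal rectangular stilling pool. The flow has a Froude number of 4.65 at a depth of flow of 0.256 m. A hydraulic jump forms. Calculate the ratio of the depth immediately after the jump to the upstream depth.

Fr₁ = 4.65 (given).
Sequent-depth ratio: y₂/y₁ = ½[√(1 + 8Fr₁²) − 1] = ½[√174.0 − 1] = 6.10.

y₂/y₁ = 6.10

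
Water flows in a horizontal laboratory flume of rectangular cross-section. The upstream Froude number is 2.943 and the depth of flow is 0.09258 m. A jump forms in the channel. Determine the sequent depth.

Fr₁ = 2.943 (given).
Conjugate-depth relation: y₂/y₁ = ½[√(1 + 8Fr₁²) − 1] = ½[√70.290 − 1] = 3.692.
y₂ = 3.692 × 0.09258 = 0.3418 m.

y₂ = 0.3418 m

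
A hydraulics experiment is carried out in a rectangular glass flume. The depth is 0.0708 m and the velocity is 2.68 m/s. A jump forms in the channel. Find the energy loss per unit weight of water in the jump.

Fr₁ = V₁/√(g·y₁) = 2.68/√(9.81×0.0708) = 3.22.
By Bélanger, y₂/y₁ = ½[√(1 + 8Fr₁²) − 1] = ½[√83.73 − 1] = 4.08.
y₂ = 4.08 × 0.0708 = 0.289 m.
Head loss: ΔE = (y₂ − y₁)³/(4y₁y₂) = (0.289 − 0.0708)³/(4×0.0708×0.289) = 0.0103/0.0817 = 0.126 m.

ΔE = 0.126 m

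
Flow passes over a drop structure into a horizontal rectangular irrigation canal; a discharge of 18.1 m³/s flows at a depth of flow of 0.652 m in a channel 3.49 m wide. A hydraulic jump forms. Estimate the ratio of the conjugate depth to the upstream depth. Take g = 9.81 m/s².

q = Q/b = 18.1/3.49 = 5.19 m²/s; V₁ = q/y₁ = 7.95 m/s. Fr₁ = V₁/√(g·y₁) = 3.15.
Bélanger equation: y₂/y₁ = ½[√(1 + 8Fr₁²) − 1] = ½[√80.14 − 1] = 3.98.

y₂/y₁ = 3.98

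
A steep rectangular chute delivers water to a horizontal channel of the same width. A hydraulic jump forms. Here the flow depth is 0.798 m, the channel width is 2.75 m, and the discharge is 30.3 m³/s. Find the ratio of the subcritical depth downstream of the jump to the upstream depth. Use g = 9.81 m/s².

y₂/y₁ = 6.50

q = Q/b = 30.3/2.75 = 11.0 m²/s; V₁ = q/y₁ = 13.8 m/s. Fr₁ = V₁/√(g·y₁) = 4.93.
Sequent-depth ratio: y₂/y₁ = ½[√(1 + 8Fr₁²) − 1] = ½[√195.8 − 1] = 6.50.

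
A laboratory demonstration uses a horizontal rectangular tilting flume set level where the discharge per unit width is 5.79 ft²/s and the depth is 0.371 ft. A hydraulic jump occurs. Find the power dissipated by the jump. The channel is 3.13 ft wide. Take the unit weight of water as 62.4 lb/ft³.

V₁ = q/y₁ = 5.79/0.371 = 15.6 ft/s. Fr₁ = V₁/√(g·y₁) = 15.6/√(32.2×0.371) = 4.52.
Conjugate-depth relation: y₂/y₁ = ½[√(1 + 8Fr₁²) − 1] = ½[√164.1 − 1] = 5.91.
y₂ = 5.91 × 0.371 = 2.19 ft.
V₂ = q/y₂ = 5.79/2.19 = 2.64 ft/s. E₁ = y₁ + V₁²/2g = 4.15 ft; E₂ = y₂ + V₂²/2g = 2.30 ft. ΔE = E₁ − E₂ = 1.85 ft.
Q = q·b = 5.79 × 3.13 = 18.1 cfs. P = γ·Q·ΔE/550 = 62.4 × 18.1 × 1.85 / 550 = 3.81 hp.

P = 3.81 hp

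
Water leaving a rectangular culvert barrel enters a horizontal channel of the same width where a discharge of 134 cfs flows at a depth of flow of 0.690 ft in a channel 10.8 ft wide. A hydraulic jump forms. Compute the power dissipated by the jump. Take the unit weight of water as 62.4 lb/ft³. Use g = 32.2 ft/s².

q = Q/b = 134/10.8 = 12.4 ft²/s; V₁ = q/y₁ = 18.0 ft/s. Fr₁ = V₁/√(g·y₁) = 3.81.
From the momentum equation for a rectangular channel, y₂/y₁ = ½[√(1 + 8Fr₁²) − 1] = ½[√117.4 − 1] = 4.92.
y₂ = 4.92 × 0.690 = 3.39 ft.
Head loss: ΔE = (y₂ − y₁)³/(4y₁y₂) = (3.39 − 0.690)³/(4×0.690×3.39) = 19.8/9.37 = 2.11 ft.
P = γ·Q·ΔE/550 = 62.4 × 134 × 2.11 / 550 = 32.1 hp.

P = 32.1 hp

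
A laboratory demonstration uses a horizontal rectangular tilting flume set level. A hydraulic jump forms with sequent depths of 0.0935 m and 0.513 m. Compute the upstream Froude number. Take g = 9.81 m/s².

For a rectangular channel the momentum equation gives q² = ½·g·y₁·y₂·(y₁ + y₂) = ½×9.81×0.0935×0.513×0.607 = 0.143.
q = √0.143 = 0.378 m²/s.
V₁ = q/y₁ = 4.04 m/s; Fr₁ = V₁/√(g·y₁) = 4.22.

Fr₁ = 4.22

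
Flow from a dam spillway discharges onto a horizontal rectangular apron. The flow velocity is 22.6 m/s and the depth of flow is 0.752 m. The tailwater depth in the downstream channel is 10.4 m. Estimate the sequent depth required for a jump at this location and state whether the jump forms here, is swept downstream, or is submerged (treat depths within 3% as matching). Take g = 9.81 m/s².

Fr₁ = V₁/√(g·y₁) = 22.6/√(9.81×0.752) = 8.32.
By Bélanger, y₂/y₁ = ½[√(1 + 8Fr₁²) − 1] = ½[√554.9 − 1] = 11.3.
y₂ = 11.3 × 0.752 = 8.48 m.
Tailwater y_tw = 10.4 m: y_tw > y₂, so the jump is submerged.

y₂ = 8.48 m; the jump is submerged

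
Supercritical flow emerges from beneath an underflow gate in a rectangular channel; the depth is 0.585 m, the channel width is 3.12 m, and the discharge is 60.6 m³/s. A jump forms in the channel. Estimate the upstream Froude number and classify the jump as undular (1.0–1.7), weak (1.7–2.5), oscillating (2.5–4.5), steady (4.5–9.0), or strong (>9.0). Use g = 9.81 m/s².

Fr₁ = 13.9; strong jump

q = Q/b = 60.6/3.12 = 19.4 m²/s; V₁ = q/y₁ = 33.2 m/s. Fr₁ = V₁/√(g·y₁) = 13.9.
Fr₁ = 13.9 lies in the strong range.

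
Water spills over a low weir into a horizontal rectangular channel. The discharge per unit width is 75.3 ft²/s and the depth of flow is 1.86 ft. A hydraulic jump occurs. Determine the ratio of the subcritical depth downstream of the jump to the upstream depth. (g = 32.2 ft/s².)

y₂/y₁ = 6.91

V₁ = q/y₁ = 75.3/1.86 = 40.5 ft/s. Fr₁ = V₁/√(g·y₁) = 40.5/√(32.2×1.86) = 5.23.
Sequent-depth ratio: y₂/y₁ = ½[√(1 + 8Fr₁²) − 1] = ½[√219.9 − 1] = 6.91.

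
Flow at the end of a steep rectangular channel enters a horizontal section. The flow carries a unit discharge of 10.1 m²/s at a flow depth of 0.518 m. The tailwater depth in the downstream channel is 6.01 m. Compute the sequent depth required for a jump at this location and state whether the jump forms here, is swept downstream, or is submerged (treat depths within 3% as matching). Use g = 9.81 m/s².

y₂ = 6.08 m; the jump forms here

V₁ = q/y₁ = 10.1/0.518 = 19.5 m/s. Fr₁ = V₁/√(g·y₁) = 19.5/√(9.81×0.518) = 8.65.
Bélanger equation: y₂/y₁ = ½[√(1 + 8Fr₁²) − 1] = ½[√599.5 − 1] = 11.7.
y₂ = 11.7 × 0.518 = 6.08 m.
Tailwater y_tw = 6.01 m: y_tw ≈ y₂, so the jump forms here.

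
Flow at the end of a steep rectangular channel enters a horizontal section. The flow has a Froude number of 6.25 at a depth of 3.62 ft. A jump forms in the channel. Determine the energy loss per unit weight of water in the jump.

ΔE = 43.1 ft

Fr₁ = 6.25 (given).
From the momentum equation for a rectangular channel, y₂/y₁ = ½[√(1 + 8Fr₁²) − 1] = ½[√313.5 − 1] = 8.35.
y₂ = 8.35 × 3.62 = 30.2 ft.
Head loss: ΔE = (y₂ − y₁)³/(4y₁y₂) = (30.2 − 3.62)³/(4×3.62×30.2) = 18859/438 = 43.1 ft.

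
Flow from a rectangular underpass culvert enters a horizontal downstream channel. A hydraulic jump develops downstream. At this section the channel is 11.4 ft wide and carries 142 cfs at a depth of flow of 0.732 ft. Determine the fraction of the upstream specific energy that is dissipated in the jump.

ΔE/E₁ = 0.330 (33.0%)

q = Q/b = 142/11.4 = 12.5 ft²/s; V₁ = q/y₁ = 17.0 ft/s. Fr₁ = V₁/√(g·y₁) = 3.51.
From the momentum equation for a rectangular channel, y₂/y₁ = ½[√(1 + 8Fr₁²) − 1] = ½[√99.28 − 1] = 4.48.
y₂ = 4.48 × 0.732 = 3.28 ft.
E₁ = y₁ + V₁²/2g = 5.23 ft. ΔE = (y₂ − y₁)³/(4y₁y₂) = 1.72 ft. ΔE/E₁ = 1.72/5.23 = 0.330.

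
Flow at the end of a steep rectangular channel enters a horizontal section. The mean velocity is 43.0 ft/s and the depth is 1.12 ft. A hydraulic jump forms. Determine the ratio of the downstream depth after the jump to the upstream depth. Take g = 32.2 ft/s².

y₂/y₁ = 9.64

Fr₁ = V₁/√(g·y₁) = 43.0/√(32.2×1.12) = 7.16.
Sequent-depth ratio: y₂/y₁ = ½[√(1 + 8Fr₁²) − 1] = ½[√411.2 − 1] = 9.64.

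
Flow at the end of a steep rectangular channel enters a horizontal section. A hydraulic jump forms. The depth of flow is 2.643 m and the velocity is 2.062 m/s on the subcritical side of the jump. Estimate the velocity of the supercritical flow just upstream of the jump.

V₁ = 7.923 m/s

Fr₂ = V₂/√(g·y₂) = 2.062/√(9.81×2.643) = 0.4050.
From the momentum equation (using Fr₂), y₁/y₂ = ½[√(1 + 8Fr₂²) − 1] = ½[√2.3119 − 1] = 0.2602.
y₁ = 0.2602 × 2.643 = 0.6878 m.
V₁ = q/y₁ = 5.450/0.6878 = 7.923 m/s.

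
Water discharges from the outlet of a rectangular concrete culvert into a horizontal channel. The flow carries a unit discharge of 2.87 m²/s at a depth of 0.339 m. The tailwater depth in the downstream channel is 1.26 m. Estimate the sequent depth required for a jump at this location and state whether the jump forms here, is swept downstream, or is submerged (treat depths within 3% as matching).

y₂ = 2.06 m; the jump is swept downstream

V₁ = q/y₁ = 2.87/0.339 = 8.47 m/s. Fr₁ = V₁/√(g·y₁) = 8.47/√(9.81×0.339) = 4.64.
By Bélanger, y₂/y₁ = ½[√(1 + 8Fr₁²) − 1] = ½[√173.4 − 1] = 6.08.
y₂ = 6.08 × 0.339 = 2.06 m.
Tailwater y_tw = 1.26 m: y_tw < y₂, so the jump is swept downstream.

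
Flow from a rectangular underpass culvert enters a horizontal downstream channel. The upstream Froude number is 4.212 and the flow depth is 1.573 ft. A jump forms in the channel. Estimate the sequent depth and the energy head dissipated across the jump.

Fr₁ = 4.212 (given).
Conjugate-depth relation: y₂/y₁ = ½[√(1 + 8Fr₁²) − 1] = ½[√142.93 − 1] = 5.478.
y₂ = 5.478 × 1.573 = 8.616 ft.
V₁ = Fr₁·√(g·y₁) = 4.212×√(32.2×1.573) = 29.98 ft/s; q = V₁·y₁ = 47.15 ft²/s. V₂ = q/y₂ = 47.15/8.616 = 5.473 ft/s. E₁ = y₁ + V₁²/2g = 15.53 ft; E₂ = y₂ + V₂²/2g = 9.081 ft. ΔE = E₁ − E₂ = 6.445 ft.

y₂ = 8.616 ft; ΔE = 6.445 ft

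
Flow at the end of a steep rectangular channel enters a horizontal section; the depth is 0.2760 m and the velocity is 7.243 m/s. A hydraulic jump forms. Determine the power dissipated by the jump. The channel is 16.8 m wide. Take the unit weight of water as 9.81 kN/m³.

P = 422.8 kW

Fr₁ = V₁/√(g·y₁) = 7.243/√(9.81×0.2760) = 4.402.
Sequent-depth ratio: y₂/y₁ = ½[√(1 + 8Fr₁²) − 1] = ½[√156.01 − 1] = 5.745.
y₂ = 5.745 × 0.2760 = 1.586 m.
q = V₁·y₁ = 7.243 × 0.2760 = 1.999 m²/s. V₂ = q/y₂ = 1.999/1.586 = 1.261 m/s. E₁ = y₁ + V₁²/2g = 2.950 m; E₂ = y₂ + V₂²/2g = 1.667 m. ΔE = E₁ − E₂ = 1.283 m.
Q = q·b = 1.999 × 16.8 = 33.58 m³/s. P = γ·Q·ΔE = 9.81 × 33.58 × 1.283 = 422.8 kW.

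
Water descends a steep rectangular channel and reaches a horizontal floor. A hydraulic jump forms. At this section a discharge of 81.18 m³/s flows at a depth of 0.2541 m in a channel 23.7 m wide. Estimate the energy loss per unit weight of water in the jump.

q = Q/b = 81.18/23.7 = 3.425 m²/s; V₁ = q/y₁ = 13.48 m/s. Fr₁ = V₁/√(g·y₁) = 8.538.
By Bélanger, y₂/y₁ = ½[√(1 + 8Fr₁²) − 1] = ½[√584.19 − 1] = 11.58.
y₂ = 11.58 × 0.2541 = 2.944 m.
V₂ = q/y₂ = 3.425/2.944 = 1.164 m/s. E₁ = y₁ + V₁²/2g = 9.516 m; E₂ = y₂ + V₂²/2g = 3.013 m. ΔE = E₁ − E₂ = 6.503 m.

ΔE = 6.503 m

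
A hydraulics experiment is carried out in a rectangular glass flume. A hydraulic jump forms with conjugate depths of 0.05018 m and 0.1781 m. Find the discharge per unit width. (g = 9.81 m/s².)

q = 0.1000 m²/s

For a rectangular channel the momentum equation gives q² = ½·g·y₁·y₂·(y₁ + y₂) = ½×9.81×0.05018×0.1781×0.2283 = 0.01001.
q = √0.01001 = 0.1000 m²/s.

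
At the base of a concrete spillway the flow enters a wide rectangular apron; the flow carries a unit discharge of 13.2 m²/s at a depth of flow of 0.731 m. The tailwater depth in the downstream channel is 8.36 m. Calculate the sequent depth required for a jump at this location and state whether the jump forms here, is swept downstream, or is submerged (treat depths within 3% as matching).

V₁ = q/y₁ = 13.2/0.731 = 18.1 m/s. Fr₁ = V₁/√(g·y₁) = 18.1/√(9.81×0.731) = 6.74.
Bélanger equation: y₂/y₁ = ½[√(1 + 8Fr₁²) − 1] = ½[√364.8 − 1] = 9.05.
y₂ = 9.05 × 0.731 = 6.62 m.
Tailwater y_tw = 8.36 m: y_tw > y₂, so the jump is submerged.

y₂ = 6.62 m; the jump is submerged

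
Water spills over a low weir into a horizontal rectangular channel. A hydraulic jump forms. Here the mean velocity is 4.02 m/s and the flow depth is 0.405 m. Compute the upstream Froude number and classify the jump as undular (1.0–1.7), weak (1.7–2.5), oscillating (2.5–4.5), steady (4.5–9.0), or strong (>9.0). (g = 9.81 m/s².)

Fr₁ = V₁/√(g·y₁) = 4.02/√(9.81×0.405) = 2.02.
Fr₁ = 2.02 lies in the weak range.

Fr₁ = 2.02; weak jump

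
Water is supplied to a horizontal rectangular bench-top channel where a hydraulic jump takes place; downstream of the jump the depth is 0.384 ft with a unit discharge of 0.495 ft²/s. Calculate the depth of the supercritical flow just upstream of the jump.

V₂ = q/y₂ = 0.495/0.384 = 1.29 ft/s; Fr₂ = V₂/√(g·y₂) = 0.367.
Applying the sequent-depth relation in reverse, y₁/y₂ = ½[√(1 + 8Fr₂²) − 1] = ½[√2.075 − 1] = 0.220.
y₁ = 0.220 × 0.384 = 0.0846 ft.

y₁ = 0.0846 ft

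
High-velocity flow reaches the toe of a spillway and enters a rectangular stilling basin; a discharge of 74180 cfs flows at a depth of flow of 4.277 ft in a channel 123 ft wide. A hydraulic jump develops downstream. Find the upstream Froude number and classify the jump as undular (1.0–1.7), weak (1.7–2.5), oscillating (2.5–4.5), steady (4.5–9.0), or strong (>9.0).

q = Q/b = 74180/123 = 603.1 ft²/s; V₁ = q/y₁ = 141.0 ft/s. Fr₁ = V₁/√(g·y₁) = 12.02.
Fr₁ = 12.02 lies in the strong range.

Fr₁ = 12.02; strong jump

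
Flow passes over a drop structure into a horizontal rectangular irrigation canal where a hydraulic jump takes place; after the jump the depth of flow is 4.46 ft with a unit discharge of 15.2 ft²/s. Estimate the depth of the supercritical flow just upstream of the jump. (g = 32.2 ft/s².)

y₁ = 0.632 ft

V₂ = q/y₂ = 15.2/4.46 = 3.41 ft/s; Fr₂ = V₂/√(g·y₂) = 0.284.
The Bélanger relation is symmetric: y₁/y₂ = ½[√(1 + 8Fr₂²) − 1] = ½[√1.647 − 1] = 0.142.
y₁ = 0.142 × 4.46 = 0.632 ft.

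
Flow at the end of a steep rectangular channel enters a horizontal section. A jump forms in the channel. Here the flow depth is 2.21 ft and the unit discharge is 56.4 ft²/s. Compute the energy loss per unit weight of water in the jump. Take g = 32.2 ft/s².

ΔE = 3.21 ft

V₁ = q/y₁ = 56.4/2.21 = 25.5 ft/s. Fr₁ = V₁/√(g·y₁) = 25.5/√(32.2×2.21) = 3.03.
Conjugate-depth relation: y₂/y₁ = ½[√(1 + 8Fr₁²) − 1] = ½[√74.22 − 1] = 3.81.
y₂ = 3.81 × 2.21 = 8.41 ft.
V₂ = q/y₂ = 56.4/8.41 = 6.70 ft/s. E₁ = y₁ + V₁²/2g = 12.3 ft; E₂ = y₂ + V₂²/2g = 9.11 ft. ΔE = E₁ − E₂ = 3.21 ft.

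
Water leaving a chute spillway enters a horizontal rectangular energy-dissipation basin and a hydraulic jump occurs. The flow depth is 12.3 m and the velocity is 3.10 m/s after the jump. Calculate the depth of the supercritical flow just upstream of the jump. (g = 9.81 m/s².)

y₁ = 1.72 m

Fr₂ = V₂/√(g·y₂) = 3.10/√(9.81×12.3) = 0.282.
From the momentum equation (using Fr₂), y₁/y₂ = ½[√(1 + 8Fr₂²) − 1] = ½[√1.637 − 1] = 0.140.
y₁ = 0.140 × 12.3 = 1.72 m.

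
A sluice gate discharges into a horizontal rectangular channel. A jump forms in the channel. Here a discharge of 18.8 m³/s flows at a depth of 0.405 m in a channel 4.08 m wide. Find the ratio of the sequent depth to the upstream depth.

q = Q/b = 18.8/4.08 = 4.61 m²/s; V₁ = q/y₁ = 11.4 m/s. Fr₁ = V₁/√(g·y₁) = 5.71.
From the momentum equation for a rectangular channel, y₂/y₁ = ½[√(1 + 8Fr₁²) − 1] = ½[√261.6 − 1] = 7.59.

y₂/y₁ = 7.59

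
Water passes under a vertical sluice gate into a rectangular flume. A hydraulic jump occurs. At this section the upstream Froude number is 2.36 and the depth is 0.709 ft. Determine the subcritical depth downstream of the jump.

y₂ = 2.04 ft

Fr₁ = 2.36 (given).
From the momentum equation for a rectangular channel, y₂/y₁ = ½[√(1 + 8Fr₁²) − 1] = ½[√45.56 − 1] = 2.87.
y₂ = 2.87 × 0.709 = 2.04 ft.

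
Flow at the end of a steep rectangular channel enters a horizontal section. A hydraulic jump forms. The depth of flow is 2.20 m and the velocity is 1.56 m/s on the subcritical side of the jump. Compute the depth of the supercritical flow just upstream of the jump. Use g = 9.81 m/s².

y₁ = 0.417 m

Fr₂ = V₂/√(g·y₂) = 1.56/√(9.81×2.20) = 0.336.
From the momentum equation (using Fr₂), y₁/y₂ = ½[√(1 + 8Fr₂²) − 1] = ½[√1.902 − 1] = 0.190.
y₁ = 0.190 × 2.20 = 0.417 m.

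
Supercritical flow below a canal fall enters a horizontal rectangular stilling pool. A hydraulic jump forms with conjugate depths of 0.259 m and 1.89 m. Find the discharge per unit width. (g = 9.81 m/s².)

For a rectangular channel the momentum equation gives q² = ½·g·y₁·y₂·(y₁ + y₂) = ½×9.81×0.259×1.89×2.15 = 5.16.
q = √5.16 = 2.27 m²/s.

q = 2.27 m²/s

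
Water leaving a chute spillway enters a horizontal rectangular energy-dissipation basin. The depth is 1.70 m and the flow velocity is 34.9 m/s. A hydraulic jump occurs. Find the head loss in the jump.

Fr₁ = V₁/√(g·y₁) = 34.9/√(9.81×1.70) = 8.55.
By Bélanger, y₂/y₁ = ½[√(1 + 8Fr₁²) − 1] = ½[√585.3 − 1] = 11.6.
y₂ = 11.6 × 1.70 = 19.7 m.
q = V₁·y₁ = 34.9 × 1.70 = 59.3 m²/s. V₂ = q/y₂ = 59.3/19.7 = 3.01 m/s. E₁ = y₁ + V₁²/2g = 63.8 m; E₂ = y₂ + V₂²/2g = 20.2 m. ΔE = E₁ − E₂ = 43.6 m.

ΔE = 43.6 m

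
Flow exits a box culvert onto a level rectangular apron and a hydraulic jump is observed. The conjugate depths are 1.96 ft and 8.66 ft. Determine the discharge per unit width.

For a rectangular channel the momentum equation gives q² = ½·g·y₁·y₂·(y₁ + y₂) = ½×32.2×1.96×8.66×10.6 = 2902.
q = √2902 = 53.9 ft²/s.

q = 53.9 ft²/s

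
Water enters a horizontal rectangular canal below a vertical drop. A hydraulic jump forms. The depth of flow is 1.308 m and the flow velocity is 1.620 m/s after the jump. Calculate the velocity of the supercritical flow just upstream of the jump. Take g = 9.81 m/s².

Fr₂ = V₂/√(g·y₂) = 1.620/√(9.81×1.308) = 0.4522.
The Bélanger relation is symmetric: y₁/y₂ = ½[√(1 + 8Fr₂²) − 1] = ½[√2.6362 − 1] = 0.3118.
y₁ = 0.3118 × 1.308 = 0.4079 m.
V₁ = q/y₁ = 2.119/0.4079 = 5.195 m/s.

V₁ = 5.195 m/s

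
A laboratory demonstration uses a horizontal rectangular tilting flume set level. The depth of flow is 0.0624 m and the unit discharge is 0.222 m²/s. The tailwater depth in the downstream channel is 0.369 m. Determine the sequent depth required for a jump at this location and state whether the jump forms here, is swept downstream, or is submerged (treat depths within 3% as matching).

y₂ = 0.371 m; the jump forms here

V₁ = q/y₁ = 0.222/0.0624 = 3.56 m/s. Fr₁ = V₁/√(g·y₁) = 3.56/√(9.81×0.0624) = 4.55.
Sequent-depth ratio: y₂/y₁ = ½[√(1 + 8Fr₁²) − 1] = ½[√166.4 − 1] = 5.95.
y₂ = 5.95 × 0.0624 = 0.371 m.
Tailwater y_tw = 0.369 m: y_tw ≈ y₂, so the jump forms here.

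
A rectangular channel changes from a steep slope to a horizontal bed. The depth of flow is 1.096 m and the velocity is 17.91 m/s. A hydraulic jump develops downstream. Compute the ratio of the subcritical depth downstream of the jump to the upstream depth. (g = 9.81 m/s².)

Fr₁ = V₁/√(g·y₁) = 17.91/√(9.81×1.096) = 5.462.
By Bélanger, y₂/y₁ = ½[√(1 + 8Fr₁²) − 1] = ½[√239.67 − 1] = 7.241.

y₂/y₁ = 7.241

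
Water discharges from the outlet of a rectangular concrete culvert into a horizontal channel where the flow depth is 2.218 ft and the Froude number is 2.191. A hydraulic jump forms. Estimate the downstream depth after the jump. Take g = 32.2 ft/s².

y₂ = 5.852 ft

Fr₁ = 2.191 (given).
Conjugate-depth relation: y₂/y₁ = ½[√(1 + 8Fr₁²) − 1] = ½[√39.404 − 1] = 2.639.
y₂ = 2.639 × 2.218 = 5.852 ft.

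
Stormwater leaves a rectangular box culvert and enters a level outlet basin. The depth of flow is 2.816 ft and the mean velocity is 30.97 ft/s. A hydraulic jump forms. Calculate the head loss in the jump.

Fr₁ = V₁/√(g·y₁) = 30.97/√(32.2×2.816) = 3.252.
From the momentum equation for a rectangular channel, y₂/y₁ = ½[√(1 + 8Fr₁²) − 1] = ½[√85.622 − 1] = 4.127.
y₂ = 4.127 × 2.816 = 11.62 ft.
q = V₁·y₁ = 30.97 × 2.816 = 87.21 ft²/s. V₂ = q/y₂ = 87.21/11.62 = 7.505 ft/s. E₁ = y₁ + V₁²/2g = 17.71 ft; E₂ = y₂ + V₂²/2g = 12.50 ft. ΔE = E₁ − E₂ = 5.214 ft.

ΔE = 5.214 ft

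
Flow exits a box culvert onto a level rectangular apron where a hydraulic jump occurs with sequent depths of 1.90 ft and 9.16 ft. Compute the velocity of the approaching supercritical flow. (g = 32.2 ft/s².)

For a rectangular channel the momentum equation gives q² = ½·g·y₁·y₂·(y₁ + y₂) = ½×32.2×1.90×9.16×11.1 = 3099.
q = √3099 = 55.7 ft²/s.
V₁ = q/y₁ = 55.7/1.90 = 29.3 ft/s.

V₁ = 29.3 ft/s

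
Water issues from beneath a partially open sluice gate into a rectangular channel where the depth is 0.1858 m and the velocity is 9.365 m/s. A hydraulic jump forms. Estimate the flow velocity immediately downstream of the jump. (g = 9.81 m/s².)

Fr₁ = V₁/√(g·y₁) = 9.365/√(9.81×0.1858) = 6.937.
Bélanger equation: y₂/y₁ = ½[√(1 + 8Fr₁²) − 1] = ½[√385.94 − 1] = 9.323.
y₂ = 9.323 × 0.1858 = 1.732 m.
q = V₁·y₁ = 9.365 × 0.1858 = 1.740 m²/s.
V₂ = q/y₂ = 1.740/1.732 = 1.005 m/s.

V₂ = 1.005 m/s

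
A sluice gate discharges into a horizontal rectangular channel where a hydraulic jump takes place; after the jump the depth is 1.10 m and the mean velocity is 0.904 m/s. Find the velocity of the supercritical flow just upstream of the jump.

V₁ = 6.77 m/s

Fr₂ = V₂/√(g·y₂) = 0.904/√(9.81×1.10) = 0.275.
Applying the sequent-depth relation in reverse, y₁/y₂ = ½[√(1 + 8Fr₂²) − 1] = ½[√1.606 − 1] = 0.134.
y₁ = 0.134 × 1.10 = 0.147 m.
V₁ = q/y₁ = 0.994/0.147 = 6.77 m/s.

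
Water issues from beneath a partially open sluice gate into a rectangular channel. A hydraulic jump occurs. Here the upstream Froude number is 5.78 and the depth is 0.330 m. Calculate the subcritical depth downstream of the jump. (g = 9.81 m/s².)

Fr₁ = 5.78 (given).
Bélanger equation: y₂/y₁ = ½[√(1 + 8Fr₁²) − 1] = ½[√268.3 − 1] = 7.69.
y₂ = 7.69 × 0.330 = 2.54 m.

y₂ = 2.54 m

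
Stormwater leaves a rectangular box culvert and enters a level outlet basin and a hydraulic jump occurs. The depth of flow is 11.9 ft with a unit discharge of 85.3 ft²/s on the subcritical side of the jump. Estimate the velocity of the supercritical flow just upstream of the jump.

V₂ = q/y₂ = 85.3/11.9 = 7.17 ft/s; Fr₂ = V₂/√(g·y₂) = 0.366.
From the momentum equation (using Fr₂), y₁/y₂ = ½[√(1 + 8Fr₂²) − 1] = ½[√2.073 − 1] = 0.220.
y₁ = 0.220 × 11.9 = 2.62 ft.
V₁ = q/y₁ = 85.3/2.62 = 32.6 ft/s.

V₁ = 32.6 ft/s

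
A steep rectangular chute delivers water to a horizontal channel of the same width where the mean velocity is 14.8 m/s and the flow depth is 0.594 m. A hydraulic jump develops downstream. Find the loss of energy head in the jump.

Fr₁ = V₁/√(g·y₁) = 14.8/√(9.81×0.594) = 6.13.
Sequent-depth ratio: y₂/y₁ = ½[√(1 + 8Fr₁²) − 1] = ½[√301.7 − 1] = 8.19.
y₂ = 8.19 × 0.594 = 4.86 m.
Head loss: ΔE = (y₂ − y₁)³/(4y₁y₂) = (4.86 − 0.594)³/(4×0.594×4.86) = 77.7/11.6 = 6.73 m.

ΔE = 6.73 m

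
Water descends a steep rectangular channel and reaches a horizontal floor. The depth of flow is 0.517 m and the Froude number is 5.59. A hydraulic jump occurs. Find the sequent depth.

Fr₁ = 5.59 (given).
By Bélanger, y₂/y₁ = ½[√(1 + 8Fr₁²) − 1] = ½[√251.0 − 1] = 7.42.
y₂ = 7.42 × 0.517 = 3.84 m.

y₂ = 3.84 m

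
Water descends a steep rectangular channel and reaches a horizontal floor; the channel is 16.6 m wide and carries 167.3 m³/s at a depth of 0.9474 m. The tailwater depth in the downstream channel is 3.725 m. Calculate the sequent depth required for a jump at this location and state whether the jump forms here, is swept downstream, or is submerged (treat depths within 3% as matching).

q = Q/b = 167.3/16.6 = 10.08 m²/s; V₁ = q/y₁ = 10.64 m/s. Fr₁ = V₁/√(g·y₁) = 3.489.
From the momentum equation for a rectangular channel, y₂/y₁ = ½[√(1 + 8Fr₁²) − 1] = ½[√98.408 − 1] = 4.460.
y₂ = 4.460 × 0.9474 = 4.225 m.
Tailwater y_tw = 3.725 m: y_tw < y₂, so the jump is swept downstream.

y₂ = 4.225 m; the jump is swept downstream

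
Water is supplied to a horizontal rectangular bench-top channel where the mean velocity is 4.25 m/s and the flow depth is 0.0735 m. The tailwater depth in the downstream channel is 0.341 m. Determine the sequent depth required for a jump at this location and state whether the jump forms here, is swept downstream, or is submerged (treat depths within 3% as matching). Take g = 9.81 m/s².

Fr₁ = V₁/√(g·y₁) = 4.25/√(9.81×0.0735) = 5.01.
Sequent-depth ratio: y₂/y₁ = ½[√(1 + 8Fr₁²) − 1] = ½[√201.4 − 1] = 6.60.
y₂ = 6.60 × 0.0735 = 0.485 m.
Tailwater y_tw = 0.341 m: y_tw < y₂, so the jump is swept downstream.

y₂ = 0.485 m; the jump is swept downstream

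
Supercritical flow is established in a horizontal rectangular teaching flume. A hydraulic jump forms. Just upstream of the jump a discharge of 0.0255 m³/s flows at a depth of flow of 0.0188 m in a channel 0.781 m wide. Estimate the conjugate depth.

y₂ = 0.0985 m

q = Q/b = 0.0255/0.781 = 0.0327 m²/s; V₁ = q/y₁ = 1.74 m/s. Fr₁ = V₁/√(g·y₁) = 4.04.
Conjugate-depth relation: y₂/y₁ = ½[√(1 + 8Fr₁²) − 1] = ½[√131.8 − 1] = 5.24.
y₂ = 5.24 × 0.0188 = 0.0985 m.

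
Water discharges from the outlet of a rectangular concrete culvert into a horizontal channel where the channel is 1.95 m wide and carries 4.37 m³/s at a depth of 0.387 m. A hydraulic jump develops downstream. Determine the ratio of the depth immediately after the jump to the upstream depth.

q = Q/b = 4.37/1.95 = 2.24 m²/s; V₁ = q/y₁ = 5.79 m/s. Fr₁ = V₁/√(g·y₁) = 2.97.
By Bélanger, y₂/y₁ = ½[√(1 + 8Fr₁²) − 1] = ½[√71.66 − 1] = 3.73.

y₂/y₁ = 3.73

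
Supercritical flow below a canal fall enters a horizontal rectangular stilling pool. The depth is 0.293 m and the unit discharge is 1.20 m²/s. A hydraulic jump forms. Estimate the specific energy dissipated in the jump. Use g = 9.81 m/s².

ΔE = 0.185 m

V₁ = q/y₁ = 1.20/0.293 = 4.10 m/s. Fr₁ = V₁/√(g·y₁) = 4.10/√(9.81×0.293) = 2.42.
Sequent-depth ratio: y₂/y₁ = ½[√(1 + 8Fr₁²) − 1] = ½[√47.69 − 1] = 2.95.
y₂ = 2.95 × 0.293 = 0.865 m.
V₂ = q/y₂ = 1.20/0.865 = 1.39 m/s. E₁ = y₁ + V₁²/2g = 1.15 m; E₂ = y₂ + V₂²/2g = 0.963 m. ΔE = E₁ − E₂ = 0.185 m.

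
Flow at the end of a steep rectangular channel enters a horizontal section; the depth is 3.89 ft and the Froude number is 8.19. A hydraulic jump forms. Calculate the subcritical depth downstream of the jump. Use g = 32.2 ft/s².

Fr₁ = 8.19 (given).
Sequent-depth ratio: y₂/y₁ = ½[√(1 + 8Fr₁²) − 1] = ½[√537.6 − 1] = 11.1.
y₂ = 11.1 × 3.89 = 43.2 ft.

y₂ = 43.2 ft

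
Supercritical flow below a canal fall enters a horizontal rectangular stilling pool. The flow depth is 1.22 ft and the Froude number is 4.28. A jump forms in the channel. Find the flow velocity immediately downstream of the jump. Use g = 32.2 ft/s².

Fr₁ = 4.28 (given).
Bélanger equation: y₂/y₁ = ½[√(1 + 8Fr₁²) − 1] = ½[√147.5 − 1] = 5.57.
y₂ = 5.57 × 1.22 = 6.80 ft.
V₁ = Fr₁·√(g·y₁) = 4.28×√(32.2×1.22) = 26.8 ft/s; q = V₁·y₁ = 32.7 ft²/s.
V₂ = q/y₂ = 32.7/6.80 = 4.81 ft/s.

V₂ = 4.81 ft/s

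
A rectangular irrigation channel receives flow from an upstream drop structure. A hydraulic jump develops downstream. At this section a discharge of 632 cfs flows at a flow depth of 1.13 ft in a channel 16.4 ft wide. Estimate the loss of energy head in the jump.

ΔE = 10.4 ft

q = Q/b = 632/16.4 = 38.5 ft²/s; V₁ = q/y₁ = 34.1 ft/s. Fr₁ = V₁/√(g·y₁) = 5.65.
From the momentum equation for a rectangular channel, y₂/y₁ = ½[√(1 + 8Fr₁²) − 1] = ½[√256.7 − 1] = 7.51.
y₂ = 7.51 × 1.13 = 8.49 ft.
Head loss: ΔE = (y₂ − y₁)³/(4y₁y₂) = (8.49 − 1.13)³/(4×1.13×8.49) = 398/38.4 = 10.4 ft.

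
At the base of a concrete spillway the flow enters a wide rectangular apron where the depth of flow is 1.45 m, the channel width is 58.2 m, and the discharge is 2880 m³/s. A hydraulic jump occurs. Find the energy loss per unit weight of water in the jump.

q = Q/b = 2880/58.2 = 49.5 m²/s; V₁ = q/y₁ = 34.1 m/s. Fr₁ = V₁/√(g·y₁) = 9.05.
Conjugate-depth relation: y₂/y₁ = ½[√(1 + 8Fr₁²) − 1] = ½[√656.0 − 1] = 12.3.
y₂ = 12.3 × 1.45 = 17.8 m.
V₂ = q/y₂ = 49.5/17.8 = 2.77 m/s. E₁ = y₁ + V₁²/2g = 60.8 m; E₂ = y₂ + V₂²/2g = 18.2 m. ΔE = E₁ − E₂ = 42.6 m.

ΔE = 42.6 m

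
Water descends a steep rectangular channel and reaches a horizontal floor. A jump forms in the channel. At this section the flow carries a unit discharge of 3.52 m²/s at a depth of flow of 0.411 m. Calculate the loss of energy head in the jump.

ΔE = 1.75 m

V₁ = q/y₁ = 3.52/0.411 = 8.56 m/s. Fr₁ = V₁/√(g·y₁) = 8.56/√(9.81×0.411) = 4.27.
By Bélanger, y₂/y₁ = ½[√(1 + 8Fr₁²) − 1] = ½[√146.5 − 1] = 5.55.
y₂ = 5.55 × 0.411 = 2.28 m.
Head loss: ΔE = (y₂ − y₁)³/(4y₁y₂) = (2.28 − 0.411)³/(4×0.411×2.28) = 6.55/3.75 = 1.75 m.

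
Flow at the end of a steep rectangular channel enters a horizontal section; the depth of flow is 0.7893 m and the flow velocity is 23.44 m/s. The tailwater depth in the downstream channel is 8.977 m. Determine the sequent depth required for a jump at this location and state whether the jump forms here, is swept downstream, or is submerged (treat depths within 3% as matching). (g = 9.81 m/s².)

Fr₁ = V₁/√(g·y₁) = 23.44/√(9.81×0.7893) = 8.424.
Sequent-depth ratio: y₂/y₁ = ½[√(1 + 8Fr₁²) − 1] = ½[√568.67 − 1] = 11.42.
y₂ = 11.42 × 0.7893 = 9.016 m.
Tailwater y_tw = 8.977 m: y_tw ≈ y₂, so the jump forms here.

y₂ = 9.016 m; the jump forms here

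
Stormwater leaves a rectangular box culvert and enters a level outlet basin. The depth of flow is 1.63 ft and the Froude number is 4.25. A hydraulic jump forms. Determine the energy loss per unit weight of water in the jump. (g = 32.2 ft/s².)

ΔE = 6.85 ft

Fr₁ = 4.25 (given).
Conjugate-depth relation: y₂/y₁ = ½[√(1 + 8Fr₁²) − 1] = ½[√145.5 − 1] = 5.53.
y₂ = 5.53 × 1.63 = 9.02 ft.
V₁ = Fr₁·√(g·y₁) = 4.25×√(32.2×1.63) = 30.8 ft/s; q = V₁·y₁ = 50.2 ft²/s. V₂ = q/y₂ = 50.2/9.02 = 5.57 ft/s. E₁ = y₁ + V₁²/2g = 16.4 ft; E₂ = y₂ + V₂²/2g = 9.50 ft. ΔE = E₁ − E₂ = 6.85 ft.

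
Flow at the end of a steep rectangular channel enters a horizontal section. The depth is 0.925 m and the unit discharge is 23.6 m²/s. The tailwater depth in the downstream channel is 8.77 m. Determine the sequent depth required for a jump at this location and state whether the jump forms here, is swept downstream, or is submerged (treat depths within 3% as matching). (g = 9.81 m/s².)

y₂ = 10.6 m; the jump is swept downstream

V₁ = q/y₁ = 23.6/0.925 = 25.5 m/s. Fr₁ = V₁/√(g·y₁) = 25.5/√(9.81×0.925) = 8.47.
Conjugate-depth relation: y₂/y₁ = ½[√(1 + 8Fr₁²) − 1] = ½[√574.9 − 1] = 11.5.
y₂ = 11.5 × 0.925 = 10.6 m.
Tailwater y_tw = 8.77 m: y_tw < y₂, so the jump is swept downstream.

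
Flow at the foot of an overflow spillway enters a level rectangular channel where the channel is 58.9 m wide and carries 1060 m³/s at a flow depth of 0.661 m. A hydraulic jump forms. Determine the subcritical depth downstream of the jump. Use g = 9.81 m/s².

q = Q/b = 1060/58.9 = 18.0 m²/s; V₁ = q/y₁ = 27.2 m/s. Fr₁ = V₁/√(g·y₁) = 10.7.
From the momentum equation for a rectangular channel, y₂/y₁ = ½[√(1 + 8Fr₁²) − 1] = ½[√915.5 − 1] = 14.6.
y₂ = 14.6 × 0.661 = 9.67 m.

y₂ = 9.67 m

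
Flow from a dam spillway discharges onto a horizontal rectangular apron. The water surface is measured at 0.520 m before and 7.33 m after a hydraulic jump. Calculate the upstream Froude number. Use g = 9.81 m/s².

Fr₁ = 10.3

For a rectangular channel the momentum equation gives q² = ½·g·y₁·y₂·(y₁ + y₂) = ½×9.81×0.520×7.33×7.85 = 147.
q = √147 = 12.1 m²/s.
V₁ = q/y₁ = 23.3 m/s; Fr₁ = V₁/√(g·y₁) = 10.3.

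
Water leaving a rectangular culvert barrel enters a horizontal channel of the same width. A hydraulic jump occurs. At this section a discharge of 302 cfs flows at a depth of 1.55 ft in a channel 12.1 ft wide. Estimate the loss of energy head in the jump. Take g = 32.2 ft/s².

q = Q/b = 302/12.1 = 25.0 ft²/s; V₁ = q/y₁ = 16.1 ft/s. Fr₁ = V₁/√(g·y₁) = 2.28.
Conjugate-depth relation: y₂/y₁ = ½[√(1 + 8Fr₁²) − 1] = ½[√42.56 − 1] = 2.76.
y₂ = 2.76 × 1.55 = 4.28 ft.
V₂ = q/y₂ = 25.0/4.28 = 5.83 ft/s. E₁ = y₁ + V₁²/2g = 5.58 ft; E₂ = y₂ + V₂²/2g = 4.81 ft. ΔE = E₁ − E₂ = 0.767 ft.

ΔE = 0.767 ft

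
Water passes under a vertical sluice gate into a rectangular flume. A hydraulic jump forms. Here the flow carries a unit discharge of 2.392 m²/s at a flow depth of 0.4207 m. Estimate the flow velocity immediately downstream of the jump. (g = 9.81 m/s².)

V₁ = q/y₁ = 2.392/0.4207 = 5.686 m/s. Fr₁ = V₁/√(g·y₁) = 5.686/√(9.81×0.4207) = 2.799.
From the momentum equation for a rectangular channel, y₂/y₁ = ½[√(1 + 8Fr₁²) − 1] = ½[√63.665 − 1] = 3.490.
y₂ = 3.490 × 0.4207 = 1.468 m.
V₂ = q/y₂ = 2.392/1.468 = 1.629 m/s.

V₂ = 1.629 m/s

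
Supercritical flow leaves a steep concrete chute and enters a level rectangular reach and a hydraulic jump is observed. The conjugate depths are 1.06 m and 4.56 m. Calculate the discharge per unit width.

For a rectangular channel the momentum equation gives q² = ½·g·y₁·y₂·(y₁ + y₂) = ½×9.81×1.06×4.56×5.62 = 133.
q = √133 = 11.5 m²/s.

q = 11.5 m²/s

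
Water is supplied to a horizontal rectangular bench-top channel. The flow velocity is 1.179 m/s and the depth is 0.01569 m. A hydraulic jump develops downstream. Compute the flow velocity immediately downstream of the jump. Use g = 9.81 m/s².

Fr₁ = V₁/√(g·y₁) = 1.179/√(9.81×0.01569) = 3.005.
Conjugate-depth relation: y₂/y₁ = ½[√(1 + 8Fr₁²) − 1] = ½[√73.248 − 1] = 3.779.
y₂ = 3.779 × 0.01569 = 0.05930 m.
q = V₁·y₁ = 1.179 × 0.01569 = 0.01850 m²/s.
V₂ = q/y₂ = 0.01850/0.05930 = 0.3120 m/s.

V₂ = 0.3120 m/s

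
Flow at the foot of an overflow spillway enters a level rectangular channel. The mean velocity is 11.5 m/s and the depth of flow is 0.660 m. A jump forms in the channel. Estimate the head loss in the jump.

Fr₁ = V₁/√(g·y₁) = 11.5/√(9.81×0.660) = 4.52.
By Bélanger, y₂/y₁ = ½[√(1 + 8Fr₁²) − 1] = ½[√164.4 − 1] = 5.91.
y₂ = 5.91 × 0.660 = 3.90 m.
Head loss: ΔE = (y₂ − y₁)³/(4y₁y₂) = (3.90 − 0.660)³/(4×0.660×3.90) = 34.1/10.3 = 3.31 m.

ΔE = 3.31 m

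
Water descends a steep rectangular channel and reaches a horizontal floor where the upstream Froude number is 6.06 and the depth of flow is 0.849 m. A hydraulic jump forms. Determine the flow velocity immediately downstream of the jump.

V₂ = 2.16 m/s

Fr₁ = 6.06 (given).
From the momentum equation for a rectangular channel, y₂/y₁ = ½[√(1 + 8Fr₁²) − 1] = ½[√294.8 − 1] = 8.08.
y₂ = 8.08 × 0.849 = 6.86 m.
V₁ = Fr₁·√(g·y₁) = 6.06×√(9.81×0.849) = 17.5 m/s; q = V₁·y₁ = 14.8 m²/s.
V₂ = q/y₂ = 14.8/6.86 = 2.16 m/s.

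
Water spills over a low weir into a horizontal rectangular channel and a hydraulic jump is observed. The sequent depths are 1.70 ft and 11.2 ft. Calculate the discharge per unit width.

For a rectangular channel the momentum equation gives q² = ½·g·y₁·y₂·(y₁ + y₂) = ½×32.2×1.70×11.2×12.9 = 3954.
q = √3954 = 62.9 ft²/s.

q = 62.9 ft²/s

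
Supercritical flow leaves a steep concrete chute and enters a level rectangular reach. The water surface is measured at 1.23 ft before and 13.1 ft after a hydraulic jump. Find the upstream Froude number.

Fr₁ = 7.88

For a rectangular channel the momentum equation gives q² = ½·g·y₁·y₂·(y₁ + y₂) = ½×32.2×1.23×13.1×14.3 = 3717.
q = √3717 = 61.0 ft²/s.
V₁ = q/y₁ = 49.6 ft/s; Fr₁ = V₁/√(g·y₁) = 7.88.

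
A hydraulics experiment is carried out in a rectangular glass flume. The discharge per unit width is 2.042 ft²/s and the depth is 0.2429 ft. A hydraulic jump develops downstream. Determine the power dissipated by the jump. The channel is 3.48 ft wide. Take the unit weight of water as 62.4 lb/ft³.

V₁ = q/y₁ = 2.042/0.2429 = 8.407 ft/s. Fr₁ = V₁/√(g·y₁) = 8.407/√(32.2×0.2429) = 3.006.
Bélanger equation: y₂/y₁ = ½[√(1 + 8Fr₁²) − 1] = ½[√73.287 − 1] = 3.780.
y₂ = 3.780 × 0.2429 = 0.9183 ft.
Head loss: ΔE = (y₂ − y₁)³/(4y₁y₂) = (0.9183 − 0.2429)³/(4×0.2429×0.9183) = 0.3080/0.8922 = 0.3453 ft.
Q = q·b = 2.042 × 3.48 = 7.106 cfs. P = γ·Q·ΔE/550 = 62.4 × 7.106 × 0.3453 / 550 = 0.2784 hp.

P = 0.2784 hp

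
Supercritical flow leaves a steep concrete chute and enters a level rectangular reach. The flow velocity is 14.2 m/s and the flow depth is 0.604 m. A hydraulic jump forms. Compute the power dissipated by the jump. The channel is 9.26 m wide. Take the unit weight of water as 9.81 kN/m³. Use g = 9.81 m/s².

P = 4691 kW

Fr₁ = V₁/√(g·y₁) = 14.2/√(9.81×0.604) = 5.83.
By Bélanger, y₂/y₁ = ½[√(1 + 8Fr₁²) − 1] = ½[√273.2 − 1] = 7.77.
y₂ = 7.77 × 0.604 = 4.69 m.
q = V₁·y₁ = 14.2 × 0.604 = 8.58 m²/s. V₂ = q/y₂ = 8.58/4.69 = 1.83 m/s. E₁ = y₁ + V₁²/2g = 10.9 m; E₂ = y₂ + V₂²/2g = 4.86 m. ΔE = E₁ − E₂ = 6.02 m.
Q = q·b = 8.58 × 9.26 = 79.4 m³/s. P = γ·Q·ΔE = 9.81 × 79.4 × 6.02 = 4691 kW.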